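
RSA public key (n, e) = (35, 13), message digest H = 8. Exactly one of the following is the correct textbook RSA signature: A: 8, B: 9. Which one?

A

Candidate A: 8^2 = 64 ≡ 29; 8^4 ≡ 29^2 = 841 ≡ 1; 8^8 ≡ 1^2 = 1; 13 = 8 + 4 + 1, so 8^13 ≡ 1·1·8 ≡ 8 (mod 35)
  → matches H = 8
Candidate B: 9^2 = 81 ≡ 11; 9^4 ≡ 11^2 = 121 ≡ 16; 9^8 ≡ 16^2 = 256 ≡ 11; 13 = 8 + 4 + 1, so 9^13 ≡ 11·16·9 ≡ 9 (mod 35)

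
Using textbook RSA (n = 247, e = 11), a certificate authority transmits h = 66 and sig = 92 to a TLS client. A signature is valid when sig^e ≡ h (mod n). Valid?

Squares mod 247: sig^1≡92, sig^2≡66, sig^4≡157, sig^8≡196
11 = 8 + 2 + 1, so sig^11 ≡ 196·66·92 ≡ 66 (mod 247)
66 = h, so the signature checks out.

yes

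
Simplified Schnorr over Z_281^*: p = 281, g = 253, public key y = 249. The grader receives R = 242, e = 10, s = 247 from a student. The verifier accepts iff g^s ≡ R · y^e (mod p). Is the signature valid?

valid

g^s mod p:
Squares mod 281: 253^1≡253, 253^2≡222, 253^4≡109, 253^8≡79, 253^16≡59, 253^32≡109, 253^64≡79, 253^128≡59
247 = 128 + 64 + 32 + 16 + 4 + 2 + 1, so 253^247 ≡ 59·79·109·59·109·222·253 ≡ 245 (mod 281)
R · y^e mod p:
Squares mod 281: 249^1≡249, 249^2≡181, 249^4≡165, 249^8≡249
10 = 8 + 2, so 249^10 ≡ 249·181 ≡ 109 (mod 281)
242·109 = 26378 ≡ 245 (mod 281)
245 ≡ 245 (mod 281); signature holds.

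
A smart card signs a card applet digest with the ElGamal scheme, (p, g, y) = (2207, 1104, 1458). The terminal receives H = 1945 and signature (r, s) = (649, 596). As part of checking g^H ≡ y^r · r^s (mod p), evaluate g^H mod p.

994

1104^2 = 1218816 ≡ 552
1104^4 ≡ 552^2 = 304704 ≡ 138
1104^8 ≡ 138^2 = 19044 ≡ 1388
1104^16 ≡ 1388^2 = 1926544 ≡ 2040
1104^32 ≡ 2040^2 = 4161600 ≡ 1405
1104^64 ≡ 1405^2 = 1974025 ≡ 967
1104^128 ≡ 967^2 = 935089 ≡ 1528
1104^256 ≡ 1528^2 = 2334784 ≡ 1985
1104^512 ≡ 1985^2 = 3940225 ≡ 730
1104^1024 ≡ 730^2 = 532900 ≡ 1013
1945 = 1024 + 512 + 256 + 128 + 16 + 8 + 1, so 1104^1945 ≡ 1013·730·1985·1528·2040·1388·1104 ≡ 994 (mod 2207)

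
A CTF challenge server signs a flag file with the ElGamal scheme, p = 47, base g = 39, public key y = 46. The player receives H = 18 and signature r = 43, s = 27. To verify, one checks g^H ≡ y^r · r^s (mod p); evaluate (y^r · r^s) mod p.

46^43 mod 47 = 46
43^27 mod 47 = 26
y^r · r^s ≡ 46·26 = 1196 ≡ 21 (mod 47)

21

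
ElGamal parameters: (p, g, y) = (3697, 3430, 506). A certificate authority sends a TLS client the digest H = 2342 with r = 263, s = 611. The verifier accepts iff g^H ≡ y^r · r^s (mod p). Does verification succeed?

fails

Left side g^H mod p:
3430^2 = 11764900 ≡ 1046
3430^4 ≡ 1046^2 = 1094116 ≡ 3501
3430^8 ≡ 3501^2 = 12257001 ≡ 1446
3430^16 ≡ 1446^2 = 2090916 ≡ 2111
3430^32 ≡ 2111^2 = 4456321 ≡ 1436
3430^64 ≡ 1436^2 = 2062096 ≡ 2867
3430^128 ≡ 2867^2 = 8219689 ≡ 1258
3430^256 ≡ 1258^2 = 1582564 ≡ 248
3430^512 ≡ 248^2 = 61504 ≡ 2352
3430^1024 ≡ 2352^2 = 5531904 ≡ 1192
3430^2048 ≡ 1192^2 = 1420864 ≡ 1216
2342 = 2048 + 256 + 32 + 4 + 2, so 3430^2342 ≡ 1216·248·1436·3501·1046 ≡ 1759 (mod 3697)
Right side y^r · r^s mod p:
506^2 = 256036 ≡ 943
506^4 ≡ 943^2 = 889249 ≡ 1969
506^8 ≡ 1969^2 = 3876961 ≡ 2505
506^16 ≡ 2505^2 = 6275025 ≡ 1216
506^32 ≡ 1216^2 = 1478656 ≡ 3553
506^64 ≡ 3553^2 = 12623809 ≡ 2251
506^128 ≡ 2251^2 = 5067001 ≡ 2111
506^256 ≡ 2111^2 = 4456321 ≡ 1436
263 = 256 + 4 + 2 + 1, so 506^263 ≡ 1436·1969·943·506 ≡ 811 (mod 3697)
263^2 = 69169 ≡ 2623
263^4 ≡ 2623^2 = 6880129 ≡ 12
263^8 ≡ 12^2 = 144
263^16 ≡ 144^2 = 20736 ≡ 2251
263^32 ≡ 2251^2 = 5067001 ≡ 2111
263^64 ≡ 2111^2 = 4456321 ≡ 1436
263^128 ≡ 1436^2 = 2062096 ≡ 2867
263^256 ≡ 2867^2 = 8219689 ≡ 1258
263^512 ≡ 1258^2 = 1582564 ≡ 248
611 = 512 + 64 + 32 + 2 + 1, so 263^611 ≡ 248·1436·2111·2623·263 ≡ 3656 (mod 3697)
811·3656 = 2965016 ≡ 22 (mod 3697)
1759 ≠ 22, so verification fails.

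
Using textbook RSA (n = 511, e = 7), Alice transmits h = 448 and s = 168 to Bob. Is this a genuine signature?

genuine

s^2 ≡ 168^2 = 28224 ≡ 119
s^4 ≡ 119^2 = 14161 ≡ 364
7 = 4 + 2 + 1, so s^7 ≡ 364·119·168 ≡ 448 (mod 511)
448 = h, so the signature checks out.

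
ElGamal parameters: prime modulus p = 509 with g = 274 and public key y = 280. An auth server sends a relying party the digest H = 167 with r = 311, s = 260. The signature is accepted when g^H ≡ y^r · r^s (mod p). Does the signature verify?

Left side g^H mod p:
274^167 mod 509 = 308
Right side y^r · r^s mod p:
280^311 mod 509 = 504
311^260 mod 509 = 196
504·196 = 98784 ≡ 38 (mod 509)
308 ≠ 38, so verification fails.

does not verify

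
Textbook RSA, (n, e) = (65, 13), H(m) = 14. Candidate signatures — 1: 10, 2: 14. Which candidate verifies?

2

Candidate 1: 10^13 mod 65 = 10
Candidate 2: 14^13 mod 65 = 14
  → matches H(m) = 14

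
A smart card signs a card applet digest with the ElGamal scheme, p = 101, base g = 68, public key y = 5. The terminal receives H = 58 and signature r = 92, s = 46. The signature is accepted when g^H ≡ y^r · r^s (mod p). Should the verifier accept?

accept

Left side g^H mod p:
Squares mod 101: 68^1≡68, 68^2≡79, 68^4≡80, 68^8≡37, 68^16≡56, 68^32≡5
58 = 32 + 16 + 8 + 2, so 68^58 ≡ 5·56·37·79 ≡ 37 (mod 101)
Right side y^r · r^s mod p:
Squares mod 101: 5^1≡5, 5^2≡25, 5^4≡19, 5^8≡58, 5^16≡31, 5^32≡52, 5^64≡78
92 = 64 + 16 + 8 + 4, so 5^92 ≡ 78·31·58·19 ≡ 54 (mod 101)
Squares mod 101: 92^1≡92, 92^2≡81, 92^4≡97, 92^8≡16, 92^16≡54, 92^32≡88
46 = 32 + 8 + 4 + 2, so 92^46 ≡ 88·16·97·81 ≡ 25 (mod 101)
54·25 = 1350 ≡ 37 (mod 101)
37 ≡ 37 (mod 101), so the signature is genuine.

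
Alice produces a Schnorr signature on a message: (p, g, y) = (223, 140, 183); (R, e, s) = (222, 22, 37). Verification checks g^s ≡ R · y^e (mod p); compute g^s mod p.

140^2 = 19600 ≡ 199
140^4 ≡ 199^2 = 39601 ≡ 130
140^8 ≡ 130^2 = 16900 ≡ 175
140^16 ≡ 175^2 = 30625 ≡ 74
140^32 ≡ 74^2 = 5476 ≡ 124
37 = 32 + 4 + 1, so 140^37 ≡ 124·130·140 ≡ 40 (mod 223)

40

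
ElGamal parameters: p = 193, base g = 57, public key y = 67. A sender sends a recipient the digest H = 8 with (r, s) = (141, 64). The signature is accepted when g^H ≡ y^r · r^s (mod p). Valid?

Left side g^H mod p:
57^2 = 3249 ≡ 161
57^4 ≡ 161^2 = 25921 ≡ 59
57^8 ≡ 59^2 = 3481 ≡ 7
Right side y^r · r^s mod p:
67^2 = 4489 ≡ 50
67^4 ≡ 50^2 = 2500 ≡ 184
67^8 ≡ 184^2 = 33856 ≡ 81
67^16 ≡ 81^2 = 6561 ≡ 192
67^32 ≡ 192^2 = 36864 ≡ 1
67^64 ≡ 1^2 = 1
67^128 ≡ 1^2 = 1
141 = 128 + 8 + 4 + 1, so 67^141 ≡ 1·81·184·67 ≡ 179 (mod 193)
141^2 = 19881 ≡ 2
141^4 ≡ 2^2 = 4
141^8 ≡ 4^2 = 16
141^16 ≡ 16^2 = 256 ≡ 63
141^32 ≡ 63^2 = 3969 ≡ 109
141^64 ≡ 109^2 = 11881 ≡ 108
179·108 = 19332 ≡ 32 (mod 193)
7 ≠ 32, so verification fails.

no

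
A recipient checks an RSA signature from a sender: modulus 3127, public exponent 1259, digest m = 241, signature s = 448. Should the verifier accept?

s^2 ≡ 448^2 = 200704 ≡ 576
s^4 ≡ 576^2 = 331776 ≡ 314
s^8 ≡ 314^2 = 98596 ≡ 1659
s^16 ≡ 1659^2 = 2752281 ≡ 521
s^32 ≡ 521^2 = 271441 ≡ 2519
s^64 ≡ 2519^2 = 6345361 ≡ 678
s^128 ≡ 678^2 = 459684 ≡ 15
s^256 ≡ 15^2 = 225
s^512 ≡ 225^2 = 50625 ≡ 593
s^1024 ≡ 593^2 = 351649 ≡ 1425
1259 = 1024 + 128 + 64 + 32 + 8 + 2 + 1, so s^1259 ≡ 1425·15·678·2519·1659·576·448 ≡ 15 (mod 3127)
15 ≠ 241, so verification fails.

reject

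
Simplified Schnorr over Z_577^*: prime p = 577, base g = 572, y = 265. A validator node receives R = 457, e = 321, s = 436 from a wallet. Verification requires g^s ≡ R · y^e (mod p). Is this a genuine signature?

genuine

g^s mod p:
572^2 = 327184 ≡ 25
572^4 ≡ 25^2 = 625 ≡ 48
572^8 ≡ 48^2 = 2304 ≡ 573
572^16 ≡ 573^2 = 328329 ≡ 16
572^32 ≡ 16^2 = 256
572^64 ≡ 256^2 = 65536 ≡ 335
572^128 ≡ 335^2 = 112225 ≡ 287
572^256 ≡ 287^2 = 82369 ≡ 435
436 = 256 + 128 + 32 + 16 + 4, so 572^436 ≡ 435·287·256·16·48 ≡ 575 (mod 577)
R · y^e mod p:
265^2 = 70225 ≡ 408
265^4 ≡ 408^2 = 166464 ≡ 288
265^8 ≡ 288^2 = 82944 ≡ 433
265^16 ≡ 433^2 = 187489 ≡ 541
265^32 ≡ 541^2 = 292681 ≡ 142
265^64 ≡ 142^2 = 20164 ≡ 546
265^128 ≡ 546^2 = 298116 ≡ 384
265^256 ≡ 384^2 = 147456 ≡ 321
321 = 256 + 64 + 1, so 265^321 ≡ 321·546·265 ≡ 452 (mod 577)
457·452 = 206564 ≡ 575 (mod 577)
575 ≡ 575 (mod 577); signature holds.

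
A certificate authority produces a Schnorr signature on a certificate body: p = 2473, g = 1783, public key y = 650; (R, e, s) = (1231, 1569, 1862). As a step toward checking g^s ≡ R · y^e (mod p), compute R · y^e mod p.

Squares mod 2473: 650^1≡650, 650^2≡2090, 650^4≡782, 650^8≡693, 650^16≡487, 650^32≡2234, 650^64≡242, 650^128≡1685, 650^256≡221, 650^512≡1854, 650^1024≡2319
1569 = 1024 + 512 + 32 + 1, so 650^1569 ≡ 2319·1854·2234·650 ≡ 1163 (mod 2473)
R · y^e ≡ 1231·1163 = 1431653 ≡ 2259 (mod 2473)

2259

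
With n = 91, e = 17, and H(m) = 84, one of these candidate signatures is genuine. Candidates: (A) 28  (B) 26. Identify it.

Candidate A: 28^2 = 784 ≡ 56; 28^4 ≡ 56^2 = 3136 ≡ 42; 28^8 ≡ 42^2 = 1764 ≡ 35; 28^16 ≡ 35^2 = 1225 ≡ 42; 17 = 16 + 1, so 28^17 ≡ 42·28 ≡ 84 (mod 91)
  → matches H(m) = 84
Candidate B: 26^2 = 676 ≡ 39; 26^4 ≡ 39^2 = 1521 ≡ 65; 26^8 ≡ 65^2 = 4225 ≡ 39; 26^16 ≡ 39^2 = 1521 ≡ 65; 17 = 16 + 1, so 26^17 ≡ 65·26 ≡ 52 (mod 91)

A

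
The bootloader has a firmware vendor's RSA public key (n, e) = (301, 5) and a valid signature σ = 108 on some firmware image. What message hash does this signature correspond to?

82

σ^2 ≡ 108^2 = 11664 ≡ 226
σ^4 ≡ 226^2 = 51076 ≡ 207
5 = 4 + 1, so σ^5 ≡ 207·108 ≡ 82 (mod 301)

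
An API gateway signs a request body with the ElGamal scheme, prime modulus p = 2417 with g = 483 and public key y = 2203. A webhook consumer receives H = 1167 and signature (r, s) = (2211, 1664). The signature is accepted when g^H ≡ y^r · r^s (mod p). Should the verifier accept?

accept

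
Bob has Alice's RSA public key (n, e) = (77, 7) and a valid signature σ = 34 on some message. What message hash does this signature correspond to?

34

σ^2 ≡ 34^2 = 1156 ≡ 1
σ^4 ≡ 1^2 = 1
7 = 4 + 2 + 1, so σ^7 ≡ 1·1·34 ≡ 34 (mod 77)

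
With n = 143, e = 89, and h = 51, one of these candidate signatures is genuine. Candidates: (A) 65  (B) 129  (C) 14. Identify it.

B

Candidate A: Squares mod 143: 65^1≡65, 65^2≡78, 65^4≡78, 65^8≡78, 65^16≡78, 65^32≡78, 65^64≡78; 89 = 64 + 16 + 8 + 1, so 65^89 ≡ 78·78·78·65 ≡ 65 (mod 143)
Candidate B: Squares mod 143: 129^1≡129, 129^2≡53, 129^4≡92, 129^8≡27, 129^16≡14, 129^32≡53, 129^64≡92; 89 = 64 + 16 + 8 + 1, so 129^89 ≡ 92·14·27·129 ≡ 51 (mod 143)
  → matches h = 51
Candidate C: Squares mod 143: 14^1≡14, 14^2≡53, 14^4≡92, 14^8≡27, 14^16≡14, 14^32≡53, 14^64≡92; 89 = 64 + 16 + 8 + 1, so 14^89 ≡ 92·14·27·14 ≡ 92 (mod 143)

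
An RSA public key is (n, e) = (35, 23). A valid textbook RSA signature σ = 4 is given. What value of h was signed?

9

σ^23 mod 35 = 9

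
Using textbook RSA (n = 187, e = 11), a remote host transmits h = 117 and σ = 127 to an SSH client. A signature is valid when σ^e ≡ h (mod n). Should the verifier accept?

Squares mod 187: σ^1≡127, σ^2≡47, σ^4≡152, σ^8≡103
11 = 8 + 2 + 1, so σ^11 ≡ 103·47·127 ≡ 138 (mod 187)
The recovered value 138 does not match the digest 117.

reject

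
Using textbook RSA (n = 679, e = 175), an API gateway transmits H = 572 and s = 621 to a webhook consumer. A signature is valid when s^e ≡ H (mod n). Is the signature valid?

s^2 ≡ 621^2 = 385641 ≡ 648
s^4 ≡ 648^2 = 419904 ≡ 282
s^8 ≡ 282^2 = 79524 ≡ 81
s^16 ≡ 81^2 = 6561 ≡ 450
s^32 ≡ 450^2 = 202500 ≡ 158
s^64 ≡ 158^2 = 24964 ≡ 520
s^128 ≡ 520^2 = 270400 ≡ 158
175 = 128 + 32 + 8 + 4 + 2 + 1, so s^175 ≡ 158·158·81·282·648·621 ≡ 180 (mod 679)
180 ≠ 572, so verification fails.

invalid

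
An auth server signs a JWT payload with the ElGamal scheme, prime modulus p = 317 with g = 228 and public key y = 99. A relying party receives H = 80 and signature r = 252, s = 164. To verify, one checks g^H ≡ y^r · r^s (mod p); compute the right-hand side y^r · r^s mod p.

99^2 = 9801 ≡ 291
99^4 ≡ 291^2 = 84681 ≡ 42
99^8 ≡ 42^2 = 1764 ≡ 179
99^16 ≡ 179^2 = 32041 ≡ 24
99^32 ≡ 24^2 = 576 ≡ 259
99^64 ≡ 259^2 = 67081 ≡ 194
99^128 ≡ 194^2 = 37636 ≡ 230
252 = 128 + 64 + 32 + 16 + 8 + 4, so 99^252 ≡ 230·194·259·24·179·42 ≡ 67 (mod 317)
252^2 = 63504 ≡ 104
252^4 ≡ 104^2 = 10816 ≡ 38
252^8 ≡ 38^2 = 1444 ≡ 176
252^16 ≡ 176^2 = 30976 ≡ 227
252^32 ≡ 227^2 = 51529 ≡ 175
252^64 ≡ 175^2 = 30625 ≡ 193
252^128 ≡ 193^2 = 37249 ≡ 160
164 = 128 + 32 + 4, so 252^164 ≡ 160·175·38 ≡ 148 (mod 317)
y^r · r^s ≡ 67·148 = 9916 ≡ 89 (mod 317)

89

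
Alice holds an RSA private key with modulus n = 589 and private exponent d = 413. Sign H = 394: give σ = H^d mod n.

34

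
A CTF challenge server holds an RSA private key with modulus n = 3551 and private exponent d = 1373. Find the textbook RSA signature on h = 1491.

h^2 ≡ 1491^2 = 2223081 ≡ 155
h^4 ≡ 155^2 = 24025 ≡ 2719
h^8 ≡ 2719^2 = 7392961 ≡ 3330
h^16 ≡ 3330^2 = 11088900 ≡ 2678
h^32 ≡ 2678^2 = 7171684 ≡ 2215
h^64 ≡ 2215^2 = 4906225 ≡ 2294
h^128 ≡ 2294^2 = 5262436 ≡ 3405
h^256 ≡ 3405^2 = 11594025 ≡ 10
h^512 ≡ 10^2 = 100
h^1024 ≡ 100^2 = 10000 ≡ 2898
1373 = 1024 + 256 + 64 + 16 + 8 + 4 + 1, so h^1373 ≡ 2898·10·2294·2678·3330·2719·1491 ≡ 592 (mod 3551)

592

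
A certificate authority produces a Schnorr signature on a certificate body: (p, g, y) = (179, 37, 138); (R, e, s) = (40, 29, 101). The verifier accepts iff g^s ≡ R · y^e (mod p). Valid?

g^s mod p:
37^2 = 1369 ≡ 116
37^4 ≡ 116^2 = 13456 ≡ 31
37^8 ≡ 31^2 = 961 ≡ 66
37^16 ≡ 66^2 = 4356 ≡ 60
37^32 ≡ 60^2 = 3600 ≡ 20
37^64 ≡ 20^2 = 400 ≡ 42
101 = 64 + 32 + 4 + 1, so 37^101 ≡ 42·20·31·37 ≡ 102 (mod 179)
R · y^e mod p:
138^2 = 19044 ≡ 70
138^4 ≡ 70^2 = 4900 ≡ 67
138^8 ≡ 67^2 = 4489 ≡ 14
138^16 ≡ 14^2 = 196 ≡ 17
29 = 16 + 8 + 4 + 1, so 138^29 ≡ 17·14·67·138 ≡ 101 (mod 179)
40·101 = 4040 ≡ 102 (mod 179)
102 ≡ 102 (mod 179); signature holds.

yes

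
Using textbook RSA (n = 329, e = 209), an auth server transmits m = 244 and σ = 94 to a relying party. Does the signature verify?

σ^2 ≡ 94^2 = 8836 ≡ 282
σ^4 ≡ 282^2 = 79524 ≡ 235
σ^8 ≡ 235^2 = 55225 ≡ 282
σ^16 ≡ 282^2 = 79524 ≡ 235
σ^32 ≡ 235^2 = 55225 ≡ 282
σ^64 ≡ 282^2 = 79524 ≡ 235
σ^128 ≡ 235^2 = 55225 ≡ 282
209 = 128 + 64 + 16 + 1, so σ^209 ≡ 282·235·235·94 ≡ 47 (mod 329)
The recovered value 47 does not match the digest 244.

does not verify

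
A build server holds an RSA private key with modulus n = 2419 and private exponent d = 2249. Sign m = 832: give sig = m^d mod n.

1282

m^2 ≡ 832^2 = 692224 ≡ 390
m^4 ≡ 390^2 = 152100 ≡ 2122
m^8 ≡ 2122^2 = 4502884 ≡ 1125
m^16 ≡ 1125^2 = 1265625 ≡ 488
m^32 ≡ 488^2 = 238144 ≡ 1082
m^64 ≡ 1082^2 = 1170724 ≡ 2347
m^128 ≡ 2347^2 = 5508409 ≡ 346
m^256 ≡ 346^2 = 119716 ≡ 1185
m^512 ≡ 1185^2 = 1404225 ≡ 1205
m^1024 ≡ 1205^2 = 1452025 ≡ 625
m^2048 ≡ 625^2 = 390625 ≡ 1166
2249 = 2048 + 128 + 64 + 8 + 1, so m^2249 ≡ 1166·346·2347·1125·832 ≡ 1282 (mod 2419)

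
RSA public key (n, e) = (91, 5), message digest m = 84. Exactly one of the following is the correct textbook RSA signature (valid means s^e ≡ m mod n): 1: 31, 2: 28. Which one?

2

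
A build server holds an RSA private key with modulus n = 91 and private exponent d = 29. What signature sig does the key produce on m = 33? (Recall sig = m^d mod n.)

Squares mod 91: m^1≡33, m^2≡88, m^4≡9, m^8≡81, m^16≡9
29 = 16 + 8 + 4 + 1, so m^29 ≡ 9·81·9·33 ≡ 24 (mod 91)

24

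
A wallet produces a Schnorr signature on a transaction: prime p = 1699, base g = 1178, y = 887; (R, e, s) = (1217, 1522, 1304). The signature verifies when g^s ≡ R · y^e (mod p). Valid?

g^s mod p:
1178^2 = 1387684 ≡ 1300
1178^4 ≡ 1300^2 = 1690000 ≡ 1194
1178^8 ≡ 1194^2 = 1425636 ≡ 175
1178^16 ≡ 175^2 = 30625 ≡ 43
1178^32 ≡ 43^2 = 1849 ≡ 150
1178^64 ≡ 150^2 = 22500 ≡ 413
1178^128 ≡ 413^2 = 170569 ≡ 669
1178^256 ≡ 669^2 = 447561 ≡ 724
1178^512 ≡ 724^2 = 524176 ≡ 884
1178^1024 ≡ 884^2 = 781456 ≡ 1615
1304 = 1024 + 256 + 16 + 8, so 1178^1304 ≡ 1615·724·43·175 ≡ 541 (mod 1699)
R · y^e mod p:
887^2 = 786769 ≡ 132
887^4 ≡ 132^2 = 17424 ≡ 434
887^8 ≡ 434^2 = 188356 ≡ 1466
887^16 ≡ 1466^2 = 2149156 ≡ 1620
887^32 ≡ 1620^2 = 2624400 ≡ 1144
887^64 ≡ 1144^2 = 1308736 ≡ 506
887^128 ≡ 506^2 = 256036 ≡ 1186
887^256 ≡ 1186^2 = 1406596 ≡ 1523
887^512 ≡ 1523^2 = 2319529 ≡ 394
887^1024 ≡ 394^2 = 155236 ≡ 627
1522 = 1024 + 256 + 128 + 64 + 32 + 16 + 2, so 887^1522 ≡ 627·1523·1186·506·1144·1620·132 ≡ 1289 (mod 1699)
1217·1289 = 1568713 ≡ 536 (mod 1699)
541 ≠ 536; the check fails.

no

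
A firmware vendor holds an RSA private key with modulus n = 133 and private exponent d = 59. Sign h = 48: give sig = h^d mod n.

h^2 ≡ 48^2 = 2304 ≡ 43
h^4 ≡ 43^2 = 1849 ≡ 120
h^8 ≡ 120^2 = 14400 ≡ 36
h^16 ≡ 36^2 = 1296 ≡ 99
h^32 ≡ 99^2 = 9801 ≡ 92
59 = 32 + 16 + 8 + 2 + 1, so h^59 ≡ 92·99·36·43·48 ≡ 41 (mod 133)

41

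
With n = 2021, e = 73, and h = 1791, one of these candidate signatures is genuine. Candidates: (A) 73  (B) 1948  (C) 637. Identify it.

A

Candidate A: Squares mod 2021: 73^1≡73, 73^2≡1287, 73^4≡1170, 73^8≡683, 73^16≡1659, 73^32≡1700, 73^64≡1991; 73 = 64 + 8 + 1, so 73^73 ≡ 1991·683·73 ≡ 1791 (mod 2021)
  → matches h = 1791
Candidate B: Squares mod 2021: 1948^1≡1948, 1948^2≡1287, 1948^4≡1170, 1948^8≡683, 1948^16≡1659, 1948^32≡1700, 1948^64≡1991; 73 = 64 + 8 + 1, so 1948^73 ≡ 1991·683·1948 ≡ 230 (mod 2021)
Candidate C: Squares mod 2021: 637^1≡637, 637^2≡1569, 637^4≡183, 637^8≡1153, 637^16≡1612, 637^32≡1559, 637^64≡1239; 73 = 64 + 8 + 1, so 637^73 ≡ 1239·1153·637 ≡ 1509 (mod 2021)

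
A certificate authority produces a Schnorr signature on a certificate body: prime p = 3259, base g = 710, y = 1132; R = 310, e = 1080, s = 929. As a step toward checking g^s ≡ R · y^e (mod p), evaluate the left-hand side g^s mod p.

710^2 = 504100 ≡ 2214
710^4 ≡ 2214^2 = 4901796 ≡ 260
710^8 ≡ 260^2 = 67600 ≡ 2420
710^16 ≡ 2420^2 = 5856400 ≡ 3236
710^32 ≡ 3236^2 = 10471696 ≡ 529
710^64 ≡ 529^2 = 279841 ≡ 2826
710^128 ≡ 2826^2 = 7986276 ≡ 1726
710^256 ≡ 1726^2 = 2979076 ≡ 350
710^512 ≡ 350^2 = 122500 ≡ 1917
929 = 512 + 256 + 128 + 32 + 1, so 710^929 ≡ 1917·350·1726·529·710 ≡ 440 (mod 3259)

440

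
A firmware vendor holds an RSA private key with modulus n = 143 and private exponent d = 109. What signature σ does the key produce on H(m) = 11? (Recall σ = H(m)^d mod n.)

(H(m))^2 ≡ 11^2 = 121
(H(m))^4 ≡ 121^2 = 14641 ≡ 55
(H(m))^8 ≡ 55^2 = 3025 ≡ 22
(H(m))^16 ≡ 22^2 = 484 ≡ 55
(H(m))^32 ≡ 55^2 = 3025 ≡ 22
(H(m))^64 ≡ 22^2 = 484 ≡ 55
109 = 64 + 32 + 8 + 4 + 1, so (H(m))^109 ≡ 55·22·22·55·11 ≡ 11 (mod 143)

11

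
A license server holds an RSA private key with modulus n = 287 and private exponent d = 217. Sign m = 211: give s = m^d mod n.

190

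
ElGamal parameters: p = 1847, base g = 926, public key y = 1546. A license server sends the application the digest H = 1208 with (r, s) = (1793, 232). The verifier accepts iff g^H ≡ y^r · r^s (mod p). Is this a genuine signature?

forged

Left side g^H mod p:
Squares mod 1847: 926^1≡926, 926^2≡468, 926^4≡1078, 926^8≡321, 926^16≡1456, 926^32≡1427, 926^64≡935, 926^128≡594, 926^256≡59, 926^512≡1634, 926^1024≡1041
1208 = 1024 + 128 + 32 + 16 + 8, so 926^1208 ≡ 1041·594·1427·1456·321 ≡ 921 (mod 1847)
Right side y^r · r^s mod p:
Squares mod 1847: 1546^1≡1546, 1546^2≡98, 1546^4≡369, 1546^8≡1330, 1546^16≡1321, 1546^32≡1473, 1546^64≡1351, 1546^128≡365, 1546^256≡241, 1546^512≡824, 1546^1024≡1127
1793 = 1024 + 512 + 256 + 1, so 1546^1793 ≡ 1127·824·241·1546 ≡ 168 (mod 1847)
Squares mod 1847: 1793^1≡1793, 1793^2≡1069, 1793^4≡1315, 1793^8≡433, 1793^16≡942, 1793^32≡804, 1793^64≡1813, 1793^128≡1156
232 = 128 + 64 + 32 + 8, so 1793^232 ≡ 1156·1813·804·433 ≡ 365 (mod 1847)
168·365 = 61320 ≡ 369 (mod 1847)
921 ≠ 369, so verification fails.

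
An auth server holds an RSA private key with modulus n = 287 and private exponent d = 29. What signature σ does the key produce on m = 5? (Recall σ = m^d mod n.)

213

m^29 mod 287 = 213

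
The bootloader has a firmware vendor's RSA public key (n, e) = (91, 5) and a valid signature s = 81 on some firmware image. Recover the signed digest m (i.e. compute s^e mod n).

Squares mod 91: s^1≡81, s^2≡9, s^4≡81
5 = 4 + 1, so s^5 ≡ 81·81 ≡ 9 (mod 91)

9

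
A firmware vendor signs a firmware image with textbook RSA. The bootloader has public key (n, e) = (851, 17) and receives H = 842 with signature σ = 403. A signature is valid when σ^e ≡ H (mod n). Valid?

no

Squares mod 851: σ^1≡403, σ^2≡719, σ^4≡404, σ^8≡675, σ^16≡340
17 = 16 + 1, so σ^17 ≡ 340·403 ≡ 9 (mod 851)
σ^17 mod 851 = 9, but H = 842.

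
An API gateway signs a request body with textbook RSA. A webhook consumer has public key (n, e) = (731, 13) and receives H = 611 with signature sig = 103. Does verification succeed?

sig^13 mod 731 = 443
sig^13 mod 731 = 443, but H = 611.

fails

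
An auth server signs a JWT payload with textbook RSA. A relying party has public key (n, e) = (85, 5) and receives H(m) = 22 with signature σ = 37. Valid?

Squares mod 85: σ^1≡37, σ^2≡9, σ^4≡81
5 = 4 + 1, so σ^5 ≡ 81·37 ≡ 22 (mod 85)
σ^5 mod 85 = 22 matches H(m).

yes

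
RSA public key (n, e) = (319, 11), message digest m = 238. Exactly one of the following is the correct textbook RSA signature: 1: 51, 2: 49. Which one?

1

Candidate 1: 51^2 = 2601 ≡ 49; 51^4 ≡ 49^2 = 2401 ≡ 168; 51^8 ≡ 168^2 = 28224 ≡ 152; 11 = 8 + 2 + 1, so 51^11 ≡ 152·49·51 ≡ 238 (mod 319)
  → matches m = 238
Candidate 2: 49^2 = 2401 ≡ 168; 49^4 ≡ 168^2 = 28224 ≡ 152; 49^8 ≡ 152^2 = 23104 ≡ 136; 11 = 8 + 2 + 1, so 49^11 ≡ 136·168·49 ≡ 181 (mod 319)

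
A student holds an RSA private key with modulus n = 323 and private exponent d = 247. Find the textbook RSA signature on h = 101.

118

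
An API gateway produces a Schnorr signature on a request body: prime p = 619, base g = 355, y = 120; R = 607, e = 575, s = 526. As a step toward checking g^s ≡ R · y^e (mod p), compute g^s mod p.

Squares mod 619: 355^1≡355, 355^2≡368, 355^4≡482, 355^8≡199, 355^16≡604, 355^32≡225, 355^64≡486, 355^128≡357, 355^256≡554, 355^512≡511
526 = 512 + 8 + 4 + 2, so 355^526 ≡ 511·199·482·368 ≡ 361 (mod 619)

361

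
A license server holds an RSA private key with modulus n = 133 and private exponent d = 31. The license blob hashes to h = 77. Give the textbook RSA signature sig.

h^2 ≡ 77^2 = 5929 ≡ 77
h^4 ≡ 77^2 = 5929 ≡ 77
h^8 ≡ 77^2 = 5929 ≡ 77
h^16 ≡ 77^2 = 5929 ≡ 77
31 = 16 + 8 + 4 + 2 + 1, so h^31 ≡ 77·77·77·77·77 ≡ 77 (mod 133)

77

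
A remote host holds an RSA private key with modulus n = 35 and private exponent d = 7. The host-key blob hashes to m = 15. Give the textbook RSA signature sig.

Squares mod 35: m^1≡15, m^2≡15, m^4≡15
7 = 4 + 2 + 1, so m^7 ≡ 15·15·15 ≡ 15 (mod 35)

15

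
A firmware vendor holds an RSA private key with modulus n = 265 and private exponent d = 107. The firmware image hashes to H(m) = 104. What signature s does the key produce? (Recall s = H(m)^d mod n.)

(H(m))^2 ≡ 104^2 = 10816 ≡ 216
(H(m))^4 ≡ 216^2 = 46656 ≡ 16
(H(m))^8 ≡ 16^2 = 256
(H(m))^16 ≡ 256^2 = 65536 ≡ 81
(H(m))^32 ≡ 81^2 = 6561 ≡ 201
(H(m))^64 ≡ 201^2 = 40401 ≡ 121
107 = 64 + 32 + 8 + 2 + 1, so (H(m))^107 ≡ 121·201·256·216·104 ≡ 204 (mod 265)

204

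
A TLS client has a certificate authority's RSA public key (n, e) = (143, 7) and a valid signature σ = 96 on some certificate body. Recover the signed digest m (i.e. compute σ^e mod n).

112

σ^2 ≡ 96^2 = 9216 ≡ 64
σ^4 ≡ 64^2 = 4096 ≡ 92
7 = 4 + 2 + 1, so σ^7 ≡ 92·64·96 ≡ 112 (mod 143)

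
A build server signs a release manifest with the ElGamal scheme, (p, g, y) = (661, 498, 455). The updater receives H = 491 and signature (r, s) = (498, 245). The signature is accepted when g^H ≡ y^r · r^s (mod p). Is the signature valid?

valid

Left side g^H mod p:
498^2 = 248004 ≡ 129
498^4 ≡ 129^2 = 16641 ≡ 116
498^8 ≡ 116^2 = 13456 ≡ 236
498^16 ≡ 236^2 = 55696 ≡ 172
498^32 ≡ 172^2 = 29584 ≡ 500
498^64 ≡ 500^2 = 250000 ≡ 142
498^128 ≡ 142^2 = 20164 ≡ 334
498^256 ≡ 334^2 = 111556 ≡ 508
491 = 256 + 128 + 64 + 32 + 8 + 2 + 1, so 498^491 ≡ 508·334·142·500·236·129·498 ≡ 302 (mod 661)
Right side y^r · r^s mod p:
455^2 = 207025 ≡ 132
455^4 ≡ 132^2 = 17424 ≡ 238
455^8 ≡ 238^2 = 56644 ≡ 459
455^16 ≡ 459^2 = 210681 ≡ 483
455^32 ≡ 483^2 = 233289 ≡ 617
455^64 ≡ 617^2 = 380689 ≡ 614
455^128 ≡ 614^2 = 376996 ≡ 226
455^256 ≡ 226^2 = 51076 ≡ 179
498 = 256 + 128 + 64 + 32 + 16 + 2, so 455^498 ≡ 179·226·614·617·483·132 ≡ 570 (mod 661)
498^2 = 248004 ≡ 129
498^4 ≡ 129^2 = 16641 ≡ 116
498^8 ≡ 116^2 = 13456 ≡ 236
498^16 ≡ 236^2 = 55696 ≡ 172
498^32 ≡ 172^2 = 29584 ≡ 500
498^64 ≡ 500^2 = 250000 ≡ 142
498^128 ≡ 142^2 = 20164 ≡ 334
245 = 128 + 64 + 32 + 16 + 4 + 1, so 498^245 ≡ 334·142·500·172·116·498 ≡ 33 (mod 661)
570·33 = 18810 ≡ 302 (mod 661)
302 ≡ 302 (mod 661), so the signature is genuine.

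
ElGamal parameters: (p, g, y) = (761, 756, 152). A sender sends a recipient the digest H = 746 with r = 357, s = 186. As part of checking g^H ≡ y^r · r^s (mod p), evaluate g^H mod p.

680

Squares mod 761: 756^1≡756, 756^2≡25, 756^4≡625, 756^8≡232, 756^16≡554, 756^32≡233, 756^64≡258, 756^128≡357, 756^256≡362, 756^512≡152
746 = 512 + 128 + 64 + 32 + 8 + 2, so 756^746 ≡ 152·357·258·233·232·25 ≡ 680 (mod 761)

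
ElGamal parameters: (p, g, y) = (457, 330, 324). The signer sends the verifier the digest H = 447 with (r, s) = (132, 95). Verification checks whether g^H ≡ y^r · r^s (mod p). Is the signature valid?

Left side g^H mod p:
330^2 = 108900 ≡ 134
330^4 ≡ 134^2 = 17956 ≡ 133
330^8 ≡ 133^2 = 17689 ≡ 323
330^16 ≡ 323^2 = 104329 ≡ 133
330^32 ≡ 133^2 = 17689 ≡ 323
330^64 ≡ 323^2 = 104329 ≡ 133
330^128 ≡ 133^2 = 17689 ≡ 323
330^256 ≡ 323^2 = 104329 ≡ 133
447 = 256 + 128 + 32 + 16 + 8 + 4 + 2 + 1, so 330^447 ≡ 133·323·323·133·323·133·134·330 ≡ 348 (mod 457)
Right side y^r · r^s mod p:
324^2 = 104976 ≡ 323
324^4 ≡ 323^2 = 104329 ≡ 133
324^8 ≡ 133^2 = 17689 ≡ 323
324^16 ≡ 323^2 = 104329 ≡ 133
324^32 ≡ 133^2 = 17689 ≡ 323
324^64 ≡ 323^2 = 104329 ≡ 133
324^128 ≡ 133^2 = 17689 ≡ 323
132 = 128 + 4, so 324^132 ≡ 323·133 ≡ 1 (mod 457)
132^2 = 17424 ≡ 58
132^4 ≡ 58^2 = 3364 ≡ 165
132^8 ≡ 165^2 = 27225 ≡ 262
132^16 ≡ 262^2 = 68644 ≡ 94
132^32 ≡ 94^2 = 8836 ≡ 153
132^64 ≡ 153^2 = 23409 ≡ 102
95 = 64 + 16 + 8 + 4 + 2 + 1, so 132^95 ≡ 102·94·262·165·58·132 ≡ 139 (mod 457)
1·139 = 139 ≡ 139 (mod 457)
348 ≠ 139, so verification fails.

invalid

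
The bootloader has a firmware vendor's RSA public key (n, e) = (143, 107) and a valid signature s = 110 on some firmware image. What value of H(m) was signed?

s^107 mod 143 = 11

11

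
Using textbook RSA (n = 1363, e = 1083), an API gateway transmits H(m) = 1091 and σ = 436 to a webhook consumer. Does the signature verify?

does not verify

σ^2 ≡ 436^2 = 190096 ≡ 639
σ^4 ≡ 639^2 = 408321 ≡ 784
σ^8 ≡ 784^2 = 614656 ≡ 1306
σ^16 ≡ 1306^2 = 1705636 ≡ 523
σ^32 ≡ 523^2 = 273529 ≡ 929
σ^64 ≡ 929^2 = 863041 ≡ 262
σ^128 ≡ 262^2 = 68644 ≡ 494
σ^256 ≡ 494^2 = 244036 ≡ 59
σ^512 ≡ 59^2 = 3481 ≡ 755
σ^1024 ≡ 755^2 = 570025 ≡ 291
1083 = 1024 + 32 + 16 + 8 + 2 + 1, so σ^1083 ≡ 291·929·523·1306·639·436 ≡ 1335 (mod 1363)
The recovered value 1335 does not match the digest 1091.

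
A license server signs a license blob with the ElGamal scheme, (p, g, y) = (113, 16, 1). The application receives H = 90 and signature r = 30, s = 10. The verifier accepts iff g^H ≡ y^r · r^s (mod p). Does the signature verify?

verifies

Left side g^H mod p:
16^2 = 256 ≡ 30
16^4 ≡ 30^2 = 900 ≡ 109
16^8 ≡ 109^2 = 11881 ≡ 16
16^16 ≡ 16^2 = 256 ≡ 30
16^32 ≡ 30^2 = 900 ≡ 109
16^64 ≡ 109^2 = 11881 ≡ 16
90 = 64 + 16 + 8 + 2, so 16^90 ≡ 16·30·16·30 ≡ 106 (mod 113)
Right side y^r · r^s mod p:
1^2 = 1
1^4 ≡ 1^2 = 1
1^8 ≡ 1^2 = 1
1^16 ≡ 1^2 = 1
30 = 16 + 8 + 4 + 2, so 1^30 ≡ 1·1·1·1 ≡ 1 (mod 113)
30^2 = 900 ≡ 109
30^4 ≡ 109^2 = 11881 ≡ 16
30^8 ≡ 16^2 = 256 ≡ 30
10 = 8 + 2, so 30^10 ≡ 30·109 ≡ 106 (mod 113)
1·106 = 106 ≡ 106 (mod 113)
106 ≡ 106 (mod 113), so the signature is genuine.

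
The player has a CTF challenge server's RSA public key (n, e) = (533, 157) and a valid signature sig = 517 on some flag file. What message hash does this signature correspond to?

400

Squares mod 533: sig^1≡517, sig^2≡256, sig^4≡510, sig^8≡529, sig^16≡16, sig^32≡256, sig^64≡510, sig^128≡529
157 = 128 + 16 + 8 + 4 + 1, so sig^157 ≡ 529·16·529·510·517 ≡ 400 (mod 533)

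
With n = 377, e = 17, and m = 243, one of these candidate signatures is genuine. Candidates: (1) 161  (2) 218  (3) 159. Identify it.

3

Candidate 1: 161^17 mod 377 = 239
Candidate 2: 218^17 mod 377 = 134
Candidate 3: 159^17 mod 377 = 243
  → matches m = 243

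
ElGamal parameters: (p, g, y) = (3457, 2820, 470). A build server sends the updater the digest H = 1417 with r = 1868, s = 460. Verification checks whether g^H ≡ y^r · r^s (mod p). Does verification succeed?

Left side g^H mod p:
2820^2 = 7952400 ≡ 1300
2820^4 ≡ 1300^2 = 1690000 ≡ 2984
2820^8 ≡ 2984^2 = 8904256 ≡ 2481
2820^16 ≡ 2481^2 = 6155361 ≡ 1901
2820^32 ≡ 1901^2 = 3613801 ≡ 1236
2820^64 ≡ 1236^2 = 1527696 ≡ 3159
2820^128 ≡ 3159^2 = 9979281 ≡ 2379
2820^256 ≡ 2379^2 = 5659641 ≡ 532
2820^512 ≡ 532^2 = 283024 ≡ 3007
2820^1024 ≡ 3007^2 = 9042049 ≡ 1994
1417 = 1024 + 256 + 128 + 8 + 1, so 2820^1417 ≡ 1994·532·2379·2481·2820 ≡ 824 (mod 3457)
Right side y^r · r^s mod p:
470^2 = 220900 ≡ 3109
470^4 ≡ 3109^2 = 9665881 ≡ 109
470^8 ≡ 109^2 = 11881 ≡ 1510
470^16 ≡ 1510^2 = 2280100 ≡ 1937
470^32 ≡ 1937^2 = 3751969 ≡ 1124
470^64 ≡ 1124^2 = 1263376 ≡ 1571
470^128 ≡ 1571^2 = 2468041 ≡ 3200
470^256 ≡ 3200^2 = 10240000 ≡ 366
470^512 ≡ 366^2 = 133956 ≡ 2590
470^1024 ≡ 2590^2 = 6708100 ≡ 1520
1868 = 1024 + 512 + 256 + 64 + 8 + 4, so 470^1868 ≡ 1520·2590·366·1571·1510·109 ≡ 222 (mod 3457)
1868^2 = 3489424 ≡ 1311
1868^4 ≡ 1311^2 = 1718721 ≡ 592
1868^8 ≡ 592^2 = 350464 ≡ 1307
1868^16 ≡ 1307^2 = 1708249 ≡ 491
1868^32 ≡ 491^2 = 241081 ≡ 2548
1868^64 ≡ 2548^2 = 6492304 ≡ 58
1868^128 ≡ 58^2 = 3364
1868^256 ≡ 3364^2 = 11316496 ≡ 1735
460 = 256 + 128 + 64 + 8 + 4, so 1868^460 ≡ 1735·3364·58·1307·592 ≡ 2168 (mod 3457)
222·2168 = 481296 ≡ 773 (mod 3457)
824 ≠ 773, so verification fails.

fails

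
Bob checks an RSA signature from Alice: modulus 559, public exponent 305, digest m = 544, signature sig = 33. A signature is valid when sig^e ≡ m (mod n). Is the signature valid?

Squares mod 559: sig^1≡33, sig^2≡530, sig^4≡282, sig^8≡146, sig^16≡74, sig^32≡445, sig^64≡139, sig^128≡315, sig^256≡282
305 = 256 + 32 + 16 + 1, so sig^305 ≡ 282·445·74·33 ≡ 544 (mod 559)
Since 544 equals the digest 544, verification succeeds.

valid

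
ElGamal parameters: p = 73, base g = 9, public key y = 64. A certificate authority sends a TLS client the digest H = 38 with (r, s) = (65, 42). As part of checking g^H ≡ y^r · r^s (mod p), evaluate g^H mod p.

9^38 mod 73 = 8

8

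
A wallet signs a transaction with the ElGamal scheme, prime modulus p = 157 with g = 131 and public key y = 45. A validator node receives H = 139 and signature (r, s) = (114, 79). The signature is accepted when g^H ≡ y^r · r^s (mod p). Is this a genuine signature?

genuine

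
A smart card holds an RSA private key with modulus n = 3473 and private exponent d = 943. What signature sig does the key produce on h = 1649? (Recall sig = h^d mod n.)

2450

Squares mod 3473: h^1≡1649, h^2≡3315, h^4≡653, h^8≡2703, h^16≡2490, h^32≡795, h^64≡3412, h^128≡248, h^256≡2463, h^512≡2511
943 = 512 + 256 + 128 + 32 + 8 + 4 + 2 + 1, so h^943 ≡ 2511·2463·248·795·2703·653·3315·1649 ≡ 2450 (mod 3473)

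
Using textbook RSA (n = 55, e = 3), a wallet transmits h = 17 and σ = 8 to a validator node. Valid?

σ^3 mod 55 = 17
17 = h, so the signature checks out.

yes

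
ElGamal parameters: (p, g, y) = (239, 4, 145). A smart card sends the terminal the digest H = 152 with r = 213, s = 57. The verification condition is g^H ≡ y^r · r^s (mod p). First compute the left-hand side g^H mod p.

4^152 mod 239 = 122

122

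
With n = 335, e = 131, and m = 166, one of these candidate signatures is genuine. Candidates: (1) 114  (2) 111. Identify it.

2

Candidate 1: 114^131 mod 335 = 144
Candidate 2: 111^131 mod 335 = 166
  → matches m = 166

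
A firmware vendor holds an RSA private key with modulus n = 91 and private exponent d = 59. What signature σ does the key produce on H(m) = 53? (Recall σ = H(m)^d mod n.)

79

(H(m))^2 ≡ 53^2 = 2809 ≡ 79
(H(m))^4 ≡ 79^2 = 6241 ≡ 53
(H(m))^8 ≡ 53^2 = 2809 ≡ 79
(H(m))^16 ≡ 79^2 = 6241 ≡ 53
(H(m))^32 ≡ 53^2 = 2809 ≡ 79
59 = 32 + 16 + 8 + 2 + 1, so (H(m))^59 ≡ 79·53·79·79·53 ≡ 79 (mod 91)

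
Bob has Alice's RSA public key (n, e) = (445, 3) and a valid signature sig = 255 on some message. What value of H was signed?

230

sig^2 ≡ 255^2 = 65025 ≡ 55
3 = 2 + 1, so sig^3 ≡ 55·255 ≡ 230 (mod 445)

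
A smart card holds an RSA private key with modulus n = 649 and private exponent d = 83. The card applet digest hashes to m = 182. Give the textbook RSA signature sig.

381

m^2 ≡ 182^2 = 33124 ≡ 25
m^4 ≡ 25^2 = 625
m^8 ≡ 625^2 = 390625 ≡ 576
m^16 ≡ 576^2 = 331776 ≡ 137
m^32 ≡ 137^2 = 18769 ≡ 597
m^64 ≡ 597^2 = 356409 ≡ 108
83 = 64 + 16 + 2 + 1, so m^83 ≡ 108·137·25·182 ≡ 381 (mod 649)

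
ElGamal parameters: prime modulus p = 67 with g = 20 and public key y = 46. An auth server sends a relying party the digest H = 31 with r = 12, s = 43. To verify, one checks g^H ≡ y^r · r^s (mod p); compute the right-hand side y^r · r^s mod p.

34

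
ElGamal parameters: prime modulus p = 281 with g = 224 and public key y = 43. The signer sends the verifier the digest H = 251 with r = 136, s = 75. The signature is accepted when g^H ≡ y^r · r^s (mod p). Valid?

Left side g^H mod p:
224^2 = 50176 ≡ 158
224^4 ≡ 158^2 = 24964 ≡ 236
224^8 ≡ 236^2 = 55696 ≡ 58
224^16 ≡ 58^2 = 3364 ≡ 273
224^32 ≡ 273^2 = 74529 ≡ 64
224^64 ≡ 64^2 = 4096 ≡ 162
224^128 ≡ 162^2 = 26244 ≡ 111
251 = 128 + 64 + 32 + 16 + 8 + 2 + 1, so 224^251 ≡ 111·162·64·273·58·158·224 ≡ 272 (mod 281)
Right side y^r · r^s mod p:
43^2 = 1849 ≡ 163
43^4 ≡ 163^2 = 26569 ≡ 155
43^8 ≡ 155^2 = 24025 ≡ 140
43^16 ≡ 140^2 = 19600 ≡ 211
43^32 ≡ 211^2 = 44521 ≡ 123
43^64 ≡ 123^2 = 15129 ≡ 236
43^128 ≡ 236^2 = 55696 ≡ 58
136 = 128 + 8, so 43^136 ≡ 58·140 ≡ 252 (mod 281)
136^2 = 18496 ≡ 231
136^4 ≡ 231^2 = 53361 ≡ 252
136^8 ≡ 252^2 = 63504 ≡ 279
136^16 ≡ 279^2 = 77841 ≡ 4
136^32 ≡ 4^2 = 16
136^64 ≡ 16^2 = 256
75 = 64 + 8 + 2 + 1, so 136^75 ≡ 256·279·231·136 ≡ 10 (mod 281)
252·10 = 2520 ≡ 272 (mod 281)
272 ≡ 272 (mod 281), so the signature is genuine.

yes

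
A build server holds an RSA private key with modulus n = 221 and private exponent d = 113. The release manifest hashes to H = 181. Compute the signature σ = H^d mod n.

181

H^2 ≡ 181^2 = 32761 ≡ 53
H^4 ≡ 53^2 = 2809 ≡ 157
H^8 ≡ 157^2 = 24649 ≡ 118
H^16 ≡ 118^2 = 13924 ≡ 1
H^32 ≡ 1^2 = 1
H^64 ≡ 1^2 = 1
113 = 64 + 32 + 16 + 1, so H^113 ≡ 1·1·1·181 ≡ 181 (mod 221)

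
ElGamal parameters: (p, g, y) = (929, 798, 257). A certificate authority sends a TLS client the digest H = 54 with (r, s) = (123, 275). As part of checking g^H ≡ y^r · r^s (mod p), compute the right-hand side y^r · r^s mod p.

257^2 = 66049 ≡ 90
257^4 ≡ 90^2 = 8100 ≡ 668
257^8 ≡ 668^2 = 446224 ≡ 304
257^16 ≡ 304^2 = 92416 ≡ 445
257^32 ≡ 445^2 = 198025 ≡ 148
257^64 ≡ 148^2 = 21904 ≡ 537
123 = 64 + 32 + 16 + 8 + 2 + 1, so 257^123 ≡ 537·148·445·304·90·257 ≡ 288 (mod 929)
123^2 = 15129 ≡ 265
123^4 ≡ 265^2 = 70225 ≡ 550
123^8 ≡ 550^2 = 302500 ≡ 575
123^16 ≡ 575^2 = 330625 ≡ 830
123^32 ≡ 830^2 = 688900 ≡ 511
123^64 ≡ 511^2 = 261121 ≡ 72
123^128 ≡ 72^2 = 5184 ≡ 539
123^256 ≡ 539^2 = 290521 ≡ 673
275 = 256 + 16 + 2 + 1, so 123^275 ≡ 673·830·265·123 ≡ 442 (mod 929)
y^r · r^s ≡ 288·442 = 127296 ≡ 23 (mod 929)

23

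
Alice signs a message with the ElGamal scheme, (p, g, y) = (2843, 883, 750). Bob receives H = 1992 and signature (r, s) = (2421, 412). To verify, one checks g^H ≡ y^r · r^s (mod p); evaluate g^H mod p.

1265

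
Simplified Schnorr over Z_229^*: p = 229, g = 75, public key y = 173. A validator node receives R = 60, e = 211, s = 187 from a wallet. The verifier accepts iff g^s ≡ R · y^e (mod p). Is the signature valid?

valid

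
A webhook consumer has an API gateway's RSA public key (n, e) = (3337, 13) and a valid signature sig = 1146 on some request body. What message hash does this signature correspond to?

1600

sig^2 ≡ 1146^2 = 1313316 ≡ 1875
sig^4 ≡ 1875^2 = 3515625 ≡ 1764
sig^8 ≡ 1764^2 = 3111696 ≡ 1612
13 = 8 + 4 + 1, so sig^13 ≡ 1612·1764·1146 ≡ 1600 (mod 3337)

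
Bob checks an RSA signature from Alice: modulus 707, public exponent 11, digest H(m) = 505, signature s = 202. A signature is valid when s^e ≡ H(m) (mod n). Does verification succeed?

fails

s^2 ≡ 202^2 = 40804 ≡ 505
s^4 ≡ 505^2 = 255025 ≡ 505
s^8 ≡ 505^2 = 255025 ≡ 505
11 = 8 + 2 + 1, so s^11 ≡ 505·505·202 ≡ 202 (mod 707)
s^11 mod 707 = 202, but H(m) = 505.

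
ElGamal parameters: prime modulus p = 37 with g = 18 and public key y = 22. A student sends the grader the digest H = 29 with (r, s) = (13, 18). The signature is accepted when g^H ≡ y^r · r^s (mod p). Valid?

yes

Left side g^H mod p:
18^2 = 324 ≡ 28
18^4 ≡ 28^2 = 784 ≡ 7
18^8 ≡ 7^2 = 49 ≡ 12
18^16 ≡ 12^2 = 144 ≡ 33
29 = 16 + 8 + 4 + 1, so 18^29 ≡ 33·12·7·18 ≡ 20 (mod 37)
Right side y^r · r^s mod p:
22^2 = 484 ≡ 3
22^4 ≡ 3^2 = 9
22^8 ≡ 9^2 = 81 ≡ 7
13 = 8 + 4 + 1, so 22^13 ≡ 7·9·22 ≡ 17 (mod 37)
13^2 = 169 ≡ 21
13^4 ≡ 21^2 = 441 ≡ 34
13^8 ≡ 34^2 = 1156 ≡ 9
13^16 ≡ 9^2 = 81 ≡ 7
18 = 16 + 2, so 13^18 ≡ 7·21 ≡ 36 (mod 37)
17·36 = 612 ≡ 20 (mod 37)
20 ≡ 20 (mod 37), so the signature is genuine.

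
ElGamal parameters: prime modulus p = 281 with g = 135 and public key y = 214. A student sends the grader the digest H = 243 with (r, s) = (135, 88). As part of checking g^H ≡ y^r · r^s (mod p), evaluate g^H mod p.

220

Squares mod 281: 135^1≡135, 135^2≡241, 135^4≡195, 135^8≡90, 135^16≡232, 135^32≡153, 135^64≡86, 135^128≡90
243 = 128 + 64 + 32 + 16 + 2 + 1, so 135^243 ≡ 90·86·153·232·241·135 ≡ 220 (mod 281)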